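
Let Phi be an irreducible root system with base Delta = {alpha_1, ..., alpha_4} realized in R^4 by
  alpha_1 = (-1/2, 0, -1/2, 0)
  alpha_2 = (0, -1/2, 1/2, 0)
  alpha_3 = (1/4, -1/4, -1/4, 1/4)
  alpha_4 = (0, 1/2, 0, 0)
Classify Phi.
Compute the Cartan integers a_ij = 2(alpha_i, alpha_j)/(alpha_j, alpha_j); the resulting 4x4 Cartan matrix is
[[2, -1, 0, 0], [-1, 2, 0, -2], [0, 0, 2, -1], [0, -1, -1, 2]].
The roots have two lengths (squared-length ratio 2:1); the short ones are alpha_{3,4}. The associated Dynkin diagram is a chain of 4 nodes with a double edge between the middle two (F_4), so the type is F_4.

type F_4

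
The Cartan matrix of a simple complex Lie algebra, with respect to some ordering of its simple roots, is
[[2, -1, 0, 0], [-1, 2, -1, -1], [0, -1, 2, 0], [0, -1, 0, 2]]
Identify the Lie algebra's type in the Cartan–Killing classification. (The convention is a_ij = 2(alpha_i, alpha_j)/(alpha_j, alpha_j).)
The matrix has rank 4 with 2's on the diagonal. Reading the off-diagonal entries as Dynkin edges (a single edge where a_ij = a_ji = -1; a double or triple edge where a_ij * a_ji = 2 or 3), the diagram is a chain of 2 nodes with a fork of two nodes at one end (D_4). One simple-root ordering that puts it in standard form is (alpha_3, alpha_2, alpha_1, alpha_4). So the algebra is type D_4, i.e. so(8).

D4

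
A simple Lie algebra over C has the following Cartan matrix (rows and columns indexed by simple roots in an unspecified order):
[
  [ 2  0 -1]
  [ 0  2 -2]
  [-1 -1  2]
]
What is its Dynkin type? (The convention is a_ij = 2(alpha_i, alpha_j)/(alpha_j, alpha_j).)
The matrix has rank 3 with 2's on the diagonal. Reading the off-diagonal entries as Dynkin edges (a single edge where a_ij = a_ji = -1; a double or triple edge where a_ij * a_ji = 2 or 3), the diagram is a chain of 3 nodes with a double edge at one end; the terminal node there is the unique long simple root (C_3). One simple-root ordering that puts it in standard form is (alpha_1, alpha_3, alpha_2). So the algebra is type C_3, i.e. sp(6).

type C_3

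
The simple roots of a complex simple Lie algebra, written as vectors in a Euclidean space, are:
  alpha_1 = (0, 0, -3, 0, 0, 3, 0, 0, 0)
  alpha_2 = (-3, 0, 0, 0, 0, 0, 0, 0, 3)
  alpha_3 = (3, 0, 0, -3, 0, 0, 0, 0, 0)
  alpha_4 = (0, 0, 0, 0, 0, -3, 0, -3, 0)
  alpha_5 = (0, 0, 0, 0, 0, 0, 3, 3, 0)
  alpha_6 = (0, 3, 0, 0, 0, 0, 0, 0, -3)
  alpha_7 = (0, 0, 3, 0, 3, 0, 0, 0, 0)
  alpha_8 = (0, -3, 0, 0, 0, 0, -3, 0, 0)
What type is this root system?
type A_8

Compute the Cartan integers a_ij = 2(alpha_i, alpha_j)/(alpha_j, alpha_j); the resulting 8x8 Cartan matrix is
[[2, 0, 0, -1, 0, 0, -1, 0], [0, 2, -1, 0, 0, -1, 0, 0], [0, -1, 2, 0, 0, 0, 0, 0], [-1, 0, 0, 2, -1, 0, 0, 0], [0, 0, 0, -1, 2, 0, 0, -1], [0, -1, 0, 0, 0, 2, 0, -1], [-1, 0, 0, 0, 0, 0, 2, 0], [0, 0, 0, 0, -1, -1, 0, 2]].
All simple roots have the same length, so the diagram is simply laced. The associated Dynkin diagram is a chain of 8 nodes with single edges (A_8), so the type is A_8 (the algebra sl(9)).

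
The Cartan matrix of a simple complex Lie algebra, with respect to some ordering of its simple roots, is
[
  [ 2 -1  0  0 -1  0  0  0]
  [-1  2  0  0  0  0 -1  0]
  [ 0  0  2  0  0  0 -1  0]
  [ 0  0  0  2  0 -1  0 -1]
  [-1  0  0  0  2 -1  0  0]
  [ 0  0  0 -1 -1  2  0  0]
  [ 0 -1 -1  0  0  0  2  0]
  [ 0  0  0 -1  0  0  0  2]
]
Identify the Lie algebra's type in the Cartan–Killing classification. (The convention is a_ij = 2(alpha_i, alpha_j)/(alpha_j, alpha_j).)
The matrix has rank 8 with 2's on the diagonal. Reading the off-diagonal entries as Dynkin edges (a single edge where a_ij = a_ji = -1; a double or triple edge where a_ij * a_ji = 2 or 3), the diagram is a chain of 8 nodes with single edges (A_8). One simple-root ordering that puts it in standard form is (alpha_3, alpha_7, alpha_2, alpha_1, alpha_5, alpha_6, alpha_4, alpha_8). So the algebra is type A_8, i.e. sl(9).

A_8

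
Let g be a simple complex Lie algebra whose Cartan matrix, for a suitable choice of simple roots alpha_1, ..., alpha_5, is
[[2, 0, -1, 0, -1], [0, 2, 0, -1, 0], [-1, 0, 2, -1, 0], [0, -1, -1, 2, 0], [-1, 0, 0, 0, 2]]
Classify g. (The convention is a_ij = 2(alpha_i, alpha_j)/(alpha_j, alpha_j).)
The matrix has rank 5 with 2's on the diagonal. Reading the off-diagonal entries as Dynkin edges (a single edge where a_ij = a_ji = -1; a double or triple edge where a_ij * a_ji = 2 or 3), the diagram is a chain of 5 nodes with single edges (A_5). One simple-root ordering that puts it in standard form is (alpha_5, alpha_1, alpha_3, alpha_4, alpha_2). So the algebra is type A_5, i.e. sl(6).

A_5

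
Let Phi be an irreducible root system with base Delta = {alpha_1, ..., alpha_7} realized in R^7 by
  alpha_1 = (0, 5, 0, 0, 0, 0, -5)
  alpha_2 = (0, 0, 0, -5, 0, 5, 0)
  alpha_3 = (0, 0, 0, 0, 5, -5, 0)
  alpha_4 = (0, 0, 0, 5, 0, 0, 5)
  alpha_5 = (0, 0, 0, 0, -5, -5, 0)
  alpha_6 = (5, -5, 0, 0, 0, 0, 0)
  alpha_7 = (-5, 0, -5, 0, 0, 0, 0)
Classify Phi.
Compute the Cartan integers a_ij = 2(alpha_i, alpha_j)/(alpha_j, alpha_j); the resulting 7x7 Cartan matrix is
[[2, 0, 0, -1, 0, -1, 0], [0, 2, -1, -1, -1, 0, 0], [0, -1, 2, 0, 0, 0, 0], [-1, -1, 0, 2, 0, 0, 0], [0, -1, 0, 0, 2, 0, 0], [-1, 0, 0, 0, 0, 2, -1], [0, 0, 0, 0, 0, -1, 2]].
All simple roots have the same length, so the diagram is simply laced. The associated Dynkin diagram is a chain of 5 nodes with a fork of two nodes at one end (D_7), so the type is D_7 (the algebra so(14)).

type D_7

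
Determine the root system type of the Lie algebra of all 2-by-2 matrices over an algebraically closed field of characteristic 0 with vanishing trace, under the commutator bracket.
This is sl(2), which has dimension 2^2 - 1 = 3 and rank 2 - 1 = 1 (a Cartan subalgebra is the diagonal traceless matrices). In the classification of classical Lie algebras, the special linear algebra sl(n+1) has type A_n; here n = 1, so the Dynkin diagram is a chain of 1 nodes with single edges (A_1). Hence the type is A_1.

A_1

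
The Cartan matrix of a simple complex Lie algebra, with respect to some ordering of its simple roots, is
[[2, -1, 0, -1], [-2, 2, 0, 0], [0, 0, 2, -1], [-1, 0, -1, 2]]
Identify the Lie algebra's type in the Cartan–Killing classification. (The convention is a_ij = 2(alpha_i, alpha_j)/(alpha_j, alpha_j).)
type C_4

The matrix has rank 4 with 2's on the diagonal. Reading the off-diagonal entries as Dynkin edges (a single edge where a_ij = a_ji = -1; a double or triple edge where a_ij * a_ji = 2 or 3), the diagram is a chain of 4 nodes with a double edge at one end; the terminal node there is the unique long simple root (C_4). One simple-root ordering that puts it in standard form is (alpha_3, alpha_4, alpha_1, alpha_2). So the algebra is type C_4, i.e. sp(8).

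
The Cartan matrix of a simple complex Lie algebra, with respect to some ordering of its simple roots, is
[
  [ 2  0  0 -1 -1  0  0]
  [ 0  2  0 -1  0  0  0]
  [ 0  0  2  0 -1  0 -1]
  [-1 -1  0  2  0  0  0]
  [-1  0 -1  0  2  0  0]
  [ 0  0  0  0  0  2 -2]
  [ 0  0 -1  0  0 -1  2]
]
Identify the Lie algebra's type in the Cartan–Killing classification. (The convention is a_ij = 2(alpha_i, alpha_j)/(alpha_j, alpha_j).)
C_7

The matrix has rank 7 with 2's on the diagonal. Reading the off-diagonal entries as Dynkin edges (a single edge where a_ij = a_ji = -1; a double or triple edge where a_ij * a_ji = 2 or 3), the diagram is a chain of 7 nodes with a double edge at one end; the terminal node there is the unique long simple root (C_7). One simple-root ordering that puts it in standard form is (alpha_2, alpha_4, alpha_1, alpha_5, alpha_3, alpha_7, alpha_6). So the algebra is type C_7, i.e. sp(14).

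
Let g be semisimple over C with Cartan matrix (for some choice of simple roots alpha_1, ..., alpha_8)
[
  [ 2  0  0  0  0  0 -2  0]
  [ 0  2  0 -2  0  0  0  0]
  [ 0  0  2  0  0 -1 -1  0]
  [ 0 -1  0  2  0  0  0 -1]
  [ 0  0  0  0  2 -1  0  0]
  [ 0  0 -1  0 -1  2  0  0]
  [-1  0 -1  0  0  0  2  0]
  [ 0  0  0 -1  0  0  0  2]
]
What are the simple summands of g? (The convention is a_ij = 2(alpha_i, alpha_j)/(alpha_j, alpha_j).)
C_3 (sp(6)) + C_5 (sp(10))

The diagram associated to this matrix has two connected components: the simple roots {alpha_2, alpha_4, alpha_8} form a chain of 3 nodes with a double edge at one end; the terminal node there is the unique long simple root (C_3), and {alpha_1, alpha_3, alpha_5, alpha_6, alpha_7} form a chain of 5 nodes with a double edge at one end; the terminal node there is the unique long simple root (C_5). A semisimple Lie algebra decomposes uniquely as the direct sum of simple ideals, one per connected component of its Dynkin diagram, so g ≅ C_3 ⊕ C_5 (dimension 21 + 55 = 76).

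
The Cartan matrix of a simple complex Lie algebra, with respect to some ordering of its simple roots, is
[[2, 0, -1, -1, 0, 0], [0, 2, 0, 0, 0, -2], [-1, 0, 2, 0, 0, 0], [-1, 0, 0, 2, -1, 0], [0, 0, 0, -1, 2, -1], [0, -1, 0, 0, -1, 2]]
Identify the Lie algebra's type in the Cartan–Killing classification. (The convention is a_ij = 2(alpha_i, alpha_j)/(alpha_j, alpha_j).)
The matrix has rank 6 with 2's on the diagonal. Reading the off-diagonal entries as Dynkin edges (a single edge where a_ij = a_ji = -1; a double or triple edge where a_ij * a_ji = 2 or 3), the diagram is a chain of 6 nodes with a double edge at one end; the terminal node there is the unique long simple root (C_6). One simple-root ordering that puts it in standard form is (alpha_3, alpha_1, alpha_4, alpha_5, alpha_6, alpha_2). So the algebra is type C_6, i.e. sp(12).

C6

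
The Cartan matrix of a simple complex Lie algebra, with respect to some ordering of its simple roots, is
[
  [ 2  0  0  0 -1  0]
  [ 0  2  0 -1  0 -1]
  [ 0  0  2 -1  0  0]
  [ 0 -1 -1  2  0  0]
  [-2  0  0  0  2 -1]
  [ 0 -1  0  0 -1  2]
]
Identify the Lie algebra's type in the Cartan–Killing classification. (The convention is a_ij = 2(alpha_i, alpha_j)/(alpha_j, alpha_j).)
B_6 (so(13))

The matrix has rank 6 with 2's on the diagonal. Reading the off-diagonal entries as Dynkin edges (a single edge where a_ij = a_ji = -1; a double or triple edge where a_ij * a_ji = 2 or 3), the diagram is a chain of 6 nodes with a double edge at one end; the terminal node there is the unique short simple root (B_6). One simple-root ordering that puts it in standard form is (alpha_3, alpha_4, alpha_2, alpha_6, alpha_5, alpha_1). So the algebra is type B_6, i.e. so(13).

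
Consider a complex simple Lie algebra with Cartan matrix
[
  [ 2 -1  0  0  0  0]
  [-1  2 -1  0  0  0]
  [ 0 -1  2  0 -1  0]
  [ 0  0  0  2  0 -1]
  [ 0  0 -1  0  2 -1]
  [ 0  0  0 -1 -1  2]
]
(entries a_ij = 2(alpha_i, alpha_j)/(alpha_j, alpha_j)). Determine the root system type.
type A_6

The matrix has rank 6 with 2's on the diagonal. Reading the off-diagonal entries as Dynkin edges (a single edge where a_ij = a_ji = -1; a double or triple edge where a_ij * a_ji = 2 or 3), the diagram is a chain of 6 nodes with single edges (A_6). One simple-root ordering that puts it in standard form is (alpha_1, alpha_2, alpha_3, alpha_5, alpha_6, alpha_4). So the algebra is type A_6, i.e. sl(7).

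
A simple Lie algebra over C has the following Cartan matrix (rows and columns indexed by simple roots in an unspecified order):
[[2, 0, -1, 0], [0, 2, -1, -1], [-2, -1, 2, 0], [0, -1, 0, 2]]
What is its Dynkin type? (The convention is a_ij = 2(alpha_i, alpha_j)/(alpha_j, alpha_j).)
The matrix has rank 4 with 2's on the diagonal. Reading the off-diagonal entries as Dynkin edges (a single edge where a_ij = a_ji = -1; a double or triple edge where a_ij * a_ji = 2 or 3), the diagram is a chain of 4 nodes with a double edge at one end; the terminal node there is the unique short simple root (B_4). One simple-root ordering that puts it in standard form is (alpha_4, alpha_2, alpha_3, alpha_1). So the algebra is type B_4, i.e. so(9).

B_4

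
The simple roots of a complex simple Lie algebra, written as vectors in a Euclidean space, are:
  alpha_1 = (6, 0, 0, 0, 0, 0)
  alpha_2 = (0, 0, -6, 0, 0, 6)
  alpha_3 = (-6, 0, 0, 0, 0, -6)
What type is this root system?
B_3 (so(7))

Compute the Cartan integers a_ij = 2(alpha_i, alpha_j)/(alpha_j, alpha_j); the resulting 3x3 Cartan matrix is
[[2, 0, -1], [0, 2, -1], [-2, -1, 2]].
The roots have two lengths (squared-length ratio 2:1); the short ones are alpha_{1}. The associated Dynkin diagram is a chain of 3 nodes with a double edge at one end; the terminal node there is the unique short simple root (B_3), so the type is B_3 (the algebra so(7)).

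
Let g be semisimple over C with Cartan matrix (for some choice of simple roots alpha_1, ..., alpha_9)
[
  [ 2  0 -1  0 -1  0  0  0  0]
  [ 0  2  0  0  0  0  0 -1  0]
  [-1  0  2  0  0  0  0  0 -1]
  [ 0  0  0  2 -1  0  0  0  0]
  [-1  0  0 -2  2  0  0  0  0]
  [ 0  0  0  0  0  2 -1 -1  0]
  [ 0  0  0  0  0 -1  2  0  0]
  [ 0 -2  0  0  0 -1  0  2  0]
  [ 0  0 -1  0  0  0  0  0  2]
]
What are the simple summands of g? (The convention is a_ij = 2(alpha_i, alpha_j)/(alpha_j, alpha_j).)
The diagram associated to this matrix has two connected components: the simple roots {alpha_2, alpha_6, alpha_7, alpha_8} form a chain of 4 nodes with a double edge at one end; the terminal node there is the unique short simple root (B_4), and {alpha_1, alpha_3, alpha_4, alpha_5, alpha_9} form a chain of 5 nodes with a double edge at one end; the terminal node there is the unique short simple root (B_5). A semisimple Lie algebra decomposes uniquely as the direct sum of simple ideals, one per connected component of its Dynkin diagram, so g ≅ B_4 ⊕ B_5 (dimension 36 + 55 = 91).

B_4 ⊕ B_5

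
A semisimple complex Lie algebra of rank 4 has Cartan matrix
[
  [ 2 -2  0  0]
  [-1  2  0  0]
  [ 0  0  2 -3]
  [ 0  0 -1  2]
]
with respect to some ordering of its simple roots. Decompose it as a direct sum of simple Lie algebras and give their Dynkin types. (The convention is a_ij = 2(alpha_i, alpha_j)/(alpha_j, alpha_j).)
The diagram associated to this matrix has two connected components: the simple roots {alpha_1, alpha_2} form a chain of 2 nodes with a double edge at one end; the terminal node there is the unique short simple root (B_2), and {alpha_3, alpha_4} form two nodes joined by a triple edge (G_2). A semisimple Lie algebra decomposes uniquely as the direct sum of simple ideals, one per connected component of its Dynkin diagram, so g ≅ B_2 ⊕ G_2 (dimension 10 + 14 = 24).

B2 + G2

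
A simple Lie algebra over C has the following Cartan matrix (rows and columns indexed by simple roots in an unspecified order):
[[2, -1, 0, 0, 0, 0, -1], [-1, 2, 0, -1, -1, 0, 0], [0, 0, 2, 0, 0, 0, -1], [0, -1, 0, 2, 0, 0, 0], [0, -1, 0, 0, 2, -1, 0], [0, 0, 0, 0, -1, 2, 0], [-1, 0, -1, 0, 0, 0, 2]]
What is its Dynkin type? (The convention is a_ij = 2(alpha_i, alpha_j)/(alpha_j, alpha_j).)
The matrix has rank 7 with 2's on the diagonal. Reading the off-diagonal entries as Dynkin edges (a single edge where a_ij = a_ji = -1; a double or triple edge where a_ij * a_ji = 2 or 3), the diagram is a chain of 6 nodes with one extra node attached to the third node from one end (E_7). One simple-root ordering that puts it in standard form is (alpha_6, alpha_4, alpha_5, alpha_2, alpha_1, alpha_7, alpha_3). So the algebra is type E_7.

type E_7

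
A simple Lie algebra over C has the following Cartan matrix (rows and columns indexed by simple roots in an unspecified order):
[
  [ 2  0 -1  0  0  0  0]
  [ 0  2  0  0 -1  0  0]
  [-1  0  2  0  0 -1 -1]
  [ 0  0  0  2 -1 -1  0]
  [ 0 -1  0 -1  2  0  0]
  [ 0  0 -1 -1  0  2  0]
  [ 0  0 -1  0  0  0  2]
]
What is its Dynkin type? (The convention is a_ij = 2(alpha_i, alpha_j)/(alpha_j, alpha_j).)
The matrix has rank 7 with 2's on the diagonal. Reading the off-diagonal entries as Dynkin edges (a single edge where a_ij = a_ji = -1; a double or triple edge where a_ij * a_ji = 2 or 3), the diagram is a chain of 5 nodes with a fork of two nodes at one end (D_7). One simple-root ordering that puts it in standard form is (alpha_2, alpha_5, alpha_4, alpha_6, alpha_3, alpha_7, alpha_1). So the algebra is type D_7, i.e. so(14).

D_7 (so(14))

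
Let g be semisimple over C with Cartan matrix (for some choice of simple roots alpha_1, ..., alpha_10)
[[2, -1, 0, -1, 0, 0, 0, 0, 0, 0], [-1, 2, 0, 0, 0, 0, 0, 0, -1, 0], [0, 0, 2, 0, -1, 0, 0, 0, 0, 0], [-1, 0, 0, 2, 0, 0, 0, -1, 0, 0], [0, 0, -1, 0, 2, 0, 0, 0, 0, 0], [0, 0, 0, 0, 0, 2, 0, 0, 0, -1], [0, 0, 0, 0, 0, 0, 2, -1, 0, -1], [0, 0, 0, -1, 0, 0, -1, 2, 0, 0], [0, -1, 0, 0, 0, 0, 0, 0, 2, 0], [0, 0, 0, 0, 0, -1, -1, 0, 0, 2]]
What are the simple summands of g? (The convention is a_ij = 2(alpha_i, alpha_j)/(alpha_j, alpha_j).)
type A_2 + type A_8

The diagram associated to this matrix has two connected components: the simple roots {alpha_3, alpha_5} form a chain of 2 nodes with single edges (A_2), and {alpha_1, alpha_2, alpha_4, alpha_6, alpha_7, alpha_8, alpha_9, alpha_10} form a chain of 8 nodes with single edges (A_8). A semisimple Lie algebra decomposes uniquely as the direct sum of simple ideals, one per connected component of its Dynkin diagram, so g ≅ A_2 ⊕ A_8 (dimension 8 + 80 = 88).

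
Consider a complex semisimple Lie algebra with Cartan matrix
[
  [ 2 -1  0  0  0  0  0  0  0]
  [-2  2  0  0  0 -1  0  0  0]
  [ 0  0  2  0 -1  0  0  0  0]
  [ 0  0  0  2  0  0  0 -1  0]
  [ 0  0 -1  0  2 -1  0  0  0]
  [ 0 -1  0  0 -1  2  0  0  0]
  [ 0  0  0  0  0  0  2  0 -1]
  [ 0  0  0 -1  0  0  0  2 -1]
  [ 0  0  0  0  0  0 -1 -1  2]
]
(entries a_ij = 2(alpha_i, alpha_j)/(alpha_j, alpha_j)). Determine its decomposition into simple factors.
A4 ⊕ B5

The diagram associated to this matrix has two connected components: the simple roots {alpha_4, alpha_7, alpha_8, alpha_9} form a chain of 4 nodes with single edges (A_4), and {alpha_1, alpha_2, alpha_3, alpha_5, alpha_6} form a chain of 5 nodes with a double edge at one end; the terminal node there is the unique short simple root (B_5). A semisimple Lie algebra decomposes uniquely as the direct sum of simple ideals, one per connected component of its Dynkin diagram, so g ≅ A_4 ⊕ B_5 (dimension 24 + 55 = 79).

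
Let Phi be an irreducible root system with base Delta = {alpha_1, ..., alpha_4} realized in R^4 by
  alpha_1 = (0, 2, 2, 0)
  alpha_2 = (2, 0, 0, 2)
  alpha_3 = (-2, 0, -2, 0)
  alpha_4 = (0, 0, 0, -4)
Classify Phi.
C_4 (sp(8))

Compute the Cartan integers a_ij = 2(alpha_i, alpha_j)/(alpha_j, alpha_j); the resulting 4x4 Cartan matrix is
[[2, 0, -1, 0], [0, 2, -1, -1], [-1, -1, 2, 0], [0, -2, 0, 2]].
The roots have two lengths (squared-length ratio 2:1); the short ones are alpha_{1,2,3}. The associated Dynkin diagram is a chain of 4 nodes with a double edge at one end; the terminal node there is the unique long simple root (C_4), so the type is C_4 (the algebra sp(8)).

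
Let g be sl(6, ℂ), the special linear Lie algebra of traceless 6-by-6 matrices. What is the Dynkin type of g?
A5

This is sl(6), which has dimension 6^2 - 1 = 35 and rank 6 - 1 = 5 (a Cartan subalgebra is the diagonal traceless matrices). In the classification of classical Lie algebras, the special linear algebra sl(n+1) has type A_n; here n = 5, so the Dynkin diagram is a chain of 5 nodes with single edges (A_5). Hence the type is A_5.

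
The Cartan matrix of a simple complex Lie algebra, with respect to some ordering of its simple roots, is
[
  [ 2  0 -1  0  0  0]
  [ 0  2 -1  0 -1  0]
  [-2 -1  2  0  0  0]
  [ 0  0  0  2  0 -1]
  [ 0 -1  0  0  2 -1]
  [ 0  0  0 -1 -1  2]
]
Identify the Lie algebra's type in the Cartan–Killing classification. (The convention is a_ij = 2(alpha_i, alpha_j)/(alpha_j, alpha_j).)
The matrix has rank 6 with 2's on the diagonal. Reading the off-diagonal entries as Dynkin edges (a single edge where a_ij = a_ji = -1; a double or triple edge where a_ij * a_ji = 2 or 3), the diagram is a chain of 6 nodes with a double edge at one end; the terminal node there is the unique short simple root (B_6). One simple-root ordering that puts it in standard form is (alpha_4, alpha_6, alpha_5, alpha_2, alpha_3, alpha_1). So the algebra is type B_6, i.e. so(13).

B6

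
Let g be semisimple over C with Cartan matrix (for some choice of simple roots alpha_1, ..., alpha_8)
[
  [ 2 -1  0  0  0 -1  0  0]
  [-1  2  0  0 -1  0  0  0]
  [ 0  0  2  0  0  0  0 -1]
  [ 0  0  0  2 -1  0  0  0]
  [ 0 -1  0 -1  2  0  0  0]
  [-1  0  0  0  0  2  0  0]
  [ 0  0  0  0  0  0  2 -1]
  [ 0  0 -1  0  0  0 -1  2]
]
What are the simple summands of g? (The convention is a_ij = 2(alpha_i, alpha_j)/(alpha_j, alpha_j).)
The diagram associated to this matrix has two connected components: the simple roots {alpha_3, alpha_7, alpha_8} form a chain of 3 nodes with single edges (A_3), and {alpha_1, alpha_2, alpha_4, alpha_5, alpha_6} form a chain of 5 nodes with single edges (A_5). A semisimple Lie algebra decomposes uniquely as the direct sum of simple ideals, one per connected component of its Dynkin diagram, so g ≅ A_3 ⊕ A_5 (dimension 15 + 35 = 50).

A3 ⊕ A5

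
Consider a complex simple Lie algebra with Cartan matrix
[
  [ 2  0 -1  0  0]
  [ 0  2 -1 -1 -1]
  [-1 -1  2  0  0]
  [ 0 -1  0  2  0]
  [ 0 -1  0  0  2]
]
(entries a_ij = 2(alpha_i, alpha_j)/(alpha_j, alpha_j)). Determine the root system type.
The matrix has rank 5 with 2's on the diagonal. Reading the off-diagonal entries as Dynkin edges (a single edge where a_ij = a_ji = -1; a double or triple edge where a_ij * a_ji = 2 or 3), the diagram is a chain of 3 nodes with a fork of two nodes at one end (D_5). One simple-root ordering that puts it in standard form is (alpha_1, alpha_3, alpha_2, alpha_5, alpha_4). So the algebra is type D_5, i.e. so(10).

D5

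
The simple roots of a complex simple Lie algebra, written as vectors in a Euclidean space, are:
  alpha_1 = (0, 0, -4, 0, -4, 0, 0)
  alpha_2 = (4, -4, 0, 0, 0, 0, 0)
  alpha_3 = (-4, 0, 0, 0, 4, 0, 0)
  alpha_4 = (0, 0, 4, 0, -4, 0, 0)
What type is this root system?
type D_4

Compute the Cartan integers a_ij = 2(alpha_i, alpha_j)/(alpha_j, alpha_j); the resulting 4x4 Cartan matrix is
[[2, 0, -1, 0], [0, 2, -1, 0], [-1, -1, 2, -1], [0, 0, -1, 2]].
All simple roots have the same length, so the diagram is simply laced. The associated Dynkin diagram is a chain of 2 nodes with a fork of two nodes at one end (D_4), so the type is D_4 (the algebra so(8)).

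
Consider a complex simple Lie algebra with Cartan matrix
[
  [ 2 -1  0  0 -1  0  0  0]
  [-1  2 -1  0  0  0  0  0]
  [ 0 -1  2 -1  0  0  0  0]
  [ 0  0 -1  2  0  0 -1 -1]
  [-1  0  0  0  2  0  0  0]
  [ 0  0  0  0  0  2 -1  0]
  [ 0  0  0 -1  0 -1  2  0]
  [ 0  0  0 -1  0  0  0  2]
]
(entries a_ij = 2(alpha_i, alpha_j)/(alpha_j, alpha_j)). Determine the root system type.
The matrix has rank 8 with 2's on the diagonal. Reading the off-diagonal entries as Dynkin edges (a single edge where a_ij = a_ji = -1; a double or triple edge where a_ij * a_ji = 2 or 3), the diagram is a chain of 7 nodes with one extra node attached to the third node from one end (E_8). One simple-root ordering that puts it in standard form is (alpha_6, alpha_8, alpha_7, alpha_4, alpha_3, alpha_2, alpha_1, alpha_5). So the algebra is type E_8.

type E_8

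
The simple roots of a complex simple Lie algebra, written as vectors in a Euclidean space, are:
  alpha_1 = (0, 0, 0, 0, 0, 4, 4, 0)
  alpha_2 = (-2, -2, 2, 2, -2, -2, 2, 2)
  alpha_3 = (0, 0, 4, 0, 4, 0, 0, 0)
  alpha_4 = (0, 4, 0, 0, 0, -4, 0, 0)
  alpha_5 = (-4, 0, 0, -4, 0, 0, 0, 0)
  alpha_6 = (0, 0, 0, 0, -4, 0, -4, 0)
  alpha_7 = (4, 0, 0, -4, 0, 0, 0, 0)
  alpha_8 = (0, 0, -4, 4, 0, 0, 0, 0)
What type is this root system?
Compute the Cartan integers a_ij = 2(alpha_i, alpha_j)/(alpha_j, alpha_j); the resulting 8x8 Cartan matrix is
[[2, 0, 0, -1, 0, -1, 0, 0], [0, 2, 0, 0, 0, 0, -1, 0], [0, 0, 2, 0, 0, -1, 0, -1], [-1, 0, 0, 2, 0, 0, 0, 0], [0, 0, 0, 0, 2, 0, 0, -1], [-1, 0, -1, 0, 0, 2, 0, 0], [0, -1, 0, 0, 0, 0, 2, -1], [0, 0, -1, 0, -1, 0, -1, 2]].
All simple roots have the same length, so the diagram is simply laced. The associated Dynkin diagram is a chain of 7 nodes with one extra node attached to the third node from one end (E_8), so the type is E_8.

type E_8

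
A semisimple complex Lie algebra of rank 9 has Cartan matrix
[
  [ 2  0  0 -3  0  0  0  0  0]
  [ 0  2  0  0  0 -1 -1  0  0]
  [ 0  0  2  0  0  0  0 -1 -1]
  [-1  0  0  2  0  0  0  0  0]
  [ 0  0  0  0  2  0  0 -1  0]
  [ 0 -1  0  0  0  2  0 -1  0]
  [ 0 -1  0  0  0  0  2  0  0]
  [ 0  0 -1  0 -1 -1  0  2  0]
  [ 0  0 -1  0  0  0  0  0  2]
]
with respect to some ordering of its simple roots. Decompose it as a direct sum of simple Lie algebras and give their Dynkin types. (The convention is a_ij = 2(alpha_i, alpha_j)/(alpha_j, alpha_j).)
E7 + G2

The diagram associated to this matrix has two connected components: the simple roots {alpha_2, alpha_3, alpha_5, alpha_6, alpha_7, alpha_8, alpha_9} form a chain of 6 nodes with one extra node attached to the third node from one end (E_7), and {alpha_1, alpha_4} form two nodes joined by a triple edge (G_2). A semisimple Lie algebra decomposes uniquely as the direct sum of simple ideals, one per connected component of its Dynkin diagram, so g ≅ E_7 ⊕ G_2 (dimension 133 + 14 = 147).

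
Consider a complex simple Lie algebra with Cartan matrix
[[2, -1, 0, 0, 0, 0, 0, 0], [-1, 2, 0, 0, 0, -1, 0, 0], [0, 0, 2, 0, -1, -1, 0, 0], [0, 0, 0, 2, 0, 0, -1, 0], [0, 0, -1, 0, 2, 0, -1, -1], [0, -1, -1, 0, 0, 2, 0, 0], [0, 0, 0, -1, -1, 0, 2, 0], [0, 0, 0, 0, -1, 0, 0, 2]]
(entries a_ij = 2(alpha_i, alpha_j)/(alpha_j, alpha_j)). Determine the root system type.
E8

The matrix has rank 8 with 2's on the diagonal. Reading the off-diagonal entries as Dynkin edges (a single edge where a_ij = a_ji = -1; a double or triple edge where a_ij * a_ji = 2 or 3), the diagram is a chain of 7 nodes with one extra node attached to the third node from one end (E_8). One simple-root ordering that puts it in standard form is (alpha_4, alpha_8, alpha_7, alpha_5, alpha_3, alpha_6, alpha_2, alpha_1). So the algebra is type E_8.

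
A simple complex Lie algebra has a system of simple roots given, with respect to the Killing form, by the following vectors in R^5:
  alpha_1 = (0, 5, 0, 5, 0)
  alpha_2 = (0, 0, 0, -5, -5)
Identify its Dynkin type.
Compute the Cartan integers a_ij = 2(alpha_i, alpha_j)/(alpha_j, alpha_j); the resulting 2x2 Cartan matrix is
[[2, -1], [-1, 2]].
All simple roots have the same length, so the diagram is simply laced. The associated Dynkin diagram is a chain of 2 nodes with single edges (A_2), so the type is A_2 (the algebra sl(3)).

A_2 (sl(3))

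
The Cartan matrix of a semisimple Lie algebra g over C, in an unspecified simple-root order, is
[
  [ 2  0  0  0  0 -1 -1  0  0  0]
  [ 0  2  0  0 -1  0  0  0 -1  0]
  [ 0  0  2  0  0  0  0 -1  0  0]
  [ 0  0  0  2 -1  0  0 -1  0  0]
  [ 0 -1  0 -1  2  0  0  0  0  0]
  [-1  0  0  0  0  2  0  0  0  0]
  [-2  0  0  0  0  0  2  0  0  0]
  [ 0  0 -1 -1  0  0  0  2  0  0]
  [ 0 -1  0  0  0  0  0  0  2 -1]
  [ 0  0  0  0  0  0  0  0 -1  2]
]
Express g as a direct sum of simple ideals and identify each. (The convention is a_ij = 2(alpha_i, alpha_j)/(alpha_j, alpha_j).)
A7 ⊕ C3

The diagram associated to this matrix has two connected components: the simple roots {alpha_2, alpha_3, alpha_4, alpha_5, alpha_8, alpha_9, alpha_10} form a chain of 7 nodes with single edges (A_7), and {alpha_1, alpha_6, alpha_7} form a chain of 3 nodes with a double edge at one end; the terminal node there is the unique long simple root (C_3). A semisimple Lie algebra decomposes uniquely as the direct sum of simple ideals, one per connected component of its Dynkin diagram, so g ≅ A_7 ⊕ C_3 (dimension 63 + 21 = 84).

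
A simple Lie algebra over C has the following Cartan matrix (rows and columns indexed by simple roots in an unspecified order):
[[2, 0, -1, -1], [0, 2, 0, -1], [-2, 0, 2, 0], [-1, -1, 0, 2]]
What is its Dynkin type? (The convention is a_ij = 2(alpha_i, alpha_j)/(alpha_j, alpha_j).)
The matrix has rank 4 with 2's on the diagonal. Reading the off-diagonal entries as Dynkin edges (a single edge where a_ij = a_ji = -1; a double or triple edge where a_ij * a_ji = 2 or 3), the diagram is a chain of 4 nodes with a double edge at one end; the terminal node there is the unique long simple root (C_4). One simple-root ordering that puts it in standard form is (alpha_2, alpha_4, alpha_1, alpha_3). So the algebra is type C_4, i.e. sp(8).

C_4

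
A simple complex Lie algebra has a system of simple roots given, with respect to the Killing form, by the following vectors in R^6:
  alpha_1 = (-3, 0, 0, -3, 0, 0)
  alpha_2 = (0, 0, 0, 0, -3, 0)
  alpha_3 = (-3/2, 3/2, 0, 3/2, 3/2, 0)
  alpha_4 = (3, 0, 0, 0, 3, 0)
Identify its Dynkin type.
F4

Compute the Cartan integers a_ij = 2(alpha_i, alpha_j)/(alpha_j, alpha_j); the resulting 4x4 Cartan matrix is
[[2, 0, 0, -1], [0, 2, -1, -1], [0, -1, 2, 0], [-1, -2, 0, 2]].
The roots have two lengths (squared-length ratio 2:1); the short ones are alpha_{2,3}. The associated Dynkin diagram is a chain of 4 nodes with a double edge between the middle two (F_4), so the type is F_4.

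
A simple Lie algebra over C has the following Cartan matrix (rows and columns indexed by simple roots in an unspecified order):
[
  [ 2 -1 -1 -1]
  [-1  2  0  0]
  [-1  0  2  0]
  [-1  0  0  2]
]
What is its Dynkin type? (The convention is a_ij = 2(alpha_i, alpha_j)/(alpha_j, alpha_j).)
The matrix has rank 4 with 2's on the diagonal. Reading the off-diagonal entries as Dynkin edges (a single edge where a_ij = a_ji = -1; a double or triple edge where a_ij * a_ji = 2 or 3), the diagram is a chain of 2 nodes with a fork of two nodes at one end (D_4). One simple-root ordering that puts it in standard form is (alpha_3, alpha_1, alpha_4, alpha_2). So the algebra is type D_4, i.e. so(8).

D_4 (so(8))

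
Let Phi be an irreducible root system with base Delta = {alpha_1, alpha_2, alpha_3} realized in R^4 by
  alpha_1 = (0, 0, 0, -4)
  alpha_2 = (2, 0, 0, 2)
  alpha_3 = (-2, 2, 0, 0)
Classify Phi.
Compute the Cartan integers a_ij = 2(alpha_i, alpha_j)/(alpha_j, alpha_j); the resulting 3x3 Cartan matrix is
[[2, -2, 0], [-1, 2, -1], [0, -1, 2]].
The roots have two lengths (squared-length ratio 2:1); the short ones are alpha_{2,3}. The associated Dynkin diagram is a chain of 3 nodes with a double edge at one end; the terminal node there is the unique long simple root (C_3), so the type is C_3 (the algebra sp(6)).

type C_3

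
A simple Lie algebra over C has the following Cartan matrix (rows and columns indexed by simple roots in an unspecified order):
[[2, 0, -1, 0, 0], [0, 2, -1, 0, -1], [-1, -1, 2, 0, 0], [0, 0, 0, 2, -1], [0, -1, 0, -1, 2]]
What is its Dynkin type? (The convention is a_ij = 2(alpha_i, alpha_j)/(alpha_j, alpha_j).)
A_5

The matrix has rank 5 with 2's on the diagonal. Reading the off-diagonal entries as Dynkin edges (a single edge where a_ij = a_ji = -1; a double or triple edge where a_ij * a_ji = 2 or 3), the diagram is a chain of 5 nodes with single edges (A_5). One simple-root ordering that puts it in standard form is (alpha_1, alpha_3, alpha_2, alpha_5, alpha_4). So the algebra is type A_5, i.e. sl(6).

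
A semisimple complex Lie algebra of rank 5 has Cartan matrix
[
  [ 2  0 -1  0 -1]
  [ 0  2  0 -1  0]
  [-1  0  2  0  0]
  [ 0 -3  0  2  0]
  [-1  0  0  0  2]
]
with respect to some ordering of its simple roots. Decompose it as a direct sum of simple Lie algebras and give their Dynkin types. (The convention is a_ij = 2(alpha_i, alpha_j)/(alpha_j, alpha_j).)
The diagram associated to this matrix has two connected components: the simple roots {alpha_1, alpha_3, alpha_5} form a chain of 3 nodes with single edges (A_3), and {alpha_2, alpha_4} form two nodes joined by a triple edge (G_2). A semisimple Lie algebra decomposes uniquely as the direct sum of simple ideals, one per connected component of its Dynkin diagram, so g ≅ A_3 ⊕ G_2 (dimension 15 + 14 = 29).

type A_3 + type G_2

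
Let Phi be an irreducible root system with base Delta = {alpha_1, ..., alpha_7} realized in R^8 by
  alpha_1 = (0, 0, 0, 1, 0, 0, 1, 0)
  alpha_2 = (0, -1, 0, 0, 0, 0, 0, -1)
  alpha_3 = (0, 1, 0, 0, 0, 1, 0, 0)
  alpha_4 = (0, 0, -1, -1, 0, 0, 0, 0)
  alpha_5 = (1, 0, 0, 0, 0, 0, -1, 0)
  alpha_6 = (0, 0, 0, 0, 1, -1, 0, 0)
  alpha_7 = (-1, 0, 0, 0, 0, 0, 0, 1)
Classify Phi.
Compute the Cartan integers a_ij = 2(alpha_i, alpha_j)/(alpha_j, alpha_j); the resulting 7x7 Cartan matrix is
[[2, 0, 0, -1, -1, 0, 0], [0, 2, -1, 0, 0, 0, -1], [0, -1, 2, 0, 0, -1, 0], [-1, 0, 0, 2, 0, 0, 0], [-1, 0, 0, 0, 2, 0, -1], [0, 0, -1, 0, 0, 2, 0], [0, -1, 0, 0, -1, 0, 2]].
All simple roots have the same length, so the diagram is simply laced. The associated Dynkin diagram is a chain of 7 nodes with single edges (A_7), so the type is A_7 (the algebra sl(8)).

A_7 (sl(8))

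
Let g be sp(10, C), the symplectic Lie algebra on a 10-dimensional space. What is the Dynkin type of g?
C_5

This is sp(10), which has dimension 10(10+1)/2 = 55 and rank 10/2 = 5. In the classification of classical Lie algebras, the symplectic algebra sp(2n) has type C_n; here n = 5, so the Dynkin diagram is a chain of 5 nodes with a double edge at one end; the terminal node there is the unique long simple root (C_5). Hence the type is C_5.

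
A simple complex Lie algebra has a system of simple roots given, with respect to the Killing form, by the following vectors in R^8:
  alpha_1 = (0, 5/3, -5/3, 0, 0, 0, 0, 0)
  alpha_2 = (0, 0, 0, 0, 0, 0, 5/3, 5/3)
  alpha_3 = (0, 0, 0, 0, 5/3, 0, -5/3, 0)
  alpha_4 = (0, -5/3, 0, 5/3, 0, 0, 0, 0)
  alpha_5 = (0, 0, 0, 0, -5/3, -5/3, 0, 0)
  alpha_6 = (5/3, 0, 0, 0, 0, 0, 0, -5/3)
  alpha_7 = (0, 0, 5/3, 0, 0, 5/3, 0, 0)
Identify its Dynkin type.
A7

Compute the Cartan integers a_ij = 2(alpha_i, alpha_j)/(alpha_j, alpha_j); the resulting 7x7 Cartan matrix is
[[2, 0, 0, -1, 0, 0, -1], [0, 2, -1, 0, 0, -1, 0], [0, -1, 2, 0, -1, 0, 0], [-1, 0, 0, 2, 0, 0, 0], [0, 0, -1, 0, 2, 0, -1], [0, -1, 0, 0, 0, 2, 0], [-1, 0, 0, 0, -1, 0, 2]].
All simple roots have the same length, so the diagram is simply laced. The associated Dynkin diagram is a chain of 7 nodes with single edges (A_7), so the type is A_7 (the algebra sl(8)).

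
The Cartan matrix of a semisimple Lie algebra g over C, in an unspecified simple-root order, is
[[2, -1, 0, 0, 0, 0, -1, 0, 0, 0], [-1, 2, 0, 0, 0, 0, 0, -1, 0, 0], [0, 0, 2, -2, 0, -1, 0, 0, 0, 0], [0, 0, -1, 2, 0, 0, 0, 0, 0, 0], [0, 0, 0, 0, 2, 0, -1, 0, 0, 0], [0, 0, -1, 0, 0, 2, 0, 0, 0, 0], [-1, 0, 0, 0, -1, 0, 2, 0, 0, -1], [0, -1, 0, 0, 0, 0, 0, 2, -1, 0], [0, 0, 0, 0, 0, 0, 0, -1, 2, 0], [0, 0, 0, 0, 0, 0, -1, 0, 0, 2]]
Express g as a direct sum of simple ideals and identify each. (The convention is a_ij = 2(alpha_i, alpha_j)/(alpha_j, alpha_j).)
type B_3 ⊕ type D_7

The diagram associated to this matrix has two connected components: the simple roots {alpha_3, alpha_4, alpha_6} form a chain of 3 nodes with a double edge at one end; the terminal node there is the unique short simple root (B_3), and {alpha_1, alpha_2, alpha_5, alpha_7, alpha_8, alpha_9, alpha_10} form a chain of 5 nodes with a fork of two nodes at one end (D_7). A semisimple Lie algebra decomposes uniquely as the direct sum of simple ideals, one per connected component of its Dynkin diagram, so g ≅ B_3 ⊕ D_7 (dimension 21 + 91 = 112).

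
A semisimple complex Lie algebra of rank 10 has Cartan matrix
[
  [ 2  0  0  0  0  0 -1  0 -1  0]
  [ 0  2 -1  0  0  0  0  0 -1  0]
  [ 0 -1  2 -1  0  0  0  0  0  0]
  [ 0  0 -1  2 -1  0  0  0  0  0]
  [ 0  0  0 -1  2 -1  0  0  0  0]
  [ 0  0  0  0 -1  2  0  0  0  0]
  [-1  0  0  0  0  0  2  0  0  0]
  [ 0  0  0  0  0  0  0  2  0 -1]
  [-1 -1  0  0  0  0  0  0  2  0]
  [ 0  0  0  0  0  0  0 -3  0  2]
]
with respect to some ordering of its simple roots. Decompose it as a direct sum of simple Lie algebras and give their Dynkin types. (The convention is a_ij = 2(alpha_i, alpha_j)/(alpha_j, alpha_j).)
A_8 ⊕ G_2

The diagram associated to this matrix has two connected components: the simple roots {alpha_1, alpha_2, alpha_3, alpha_4, alpha_5, alpha_6, alpha_7, alpha_9} form a chain of 8 nodes with single edges (A_8), and {alpha_8, alpha_10} form two nodes joined by a triple edge (G_2). A semisimple Lie algebra decomposes uniquely as the direct sum of simple ideals, one per connected component of its Dynkin diagram, so g ≅ A_8 ⊕ G_2 (dimension 80 + 14 = 94).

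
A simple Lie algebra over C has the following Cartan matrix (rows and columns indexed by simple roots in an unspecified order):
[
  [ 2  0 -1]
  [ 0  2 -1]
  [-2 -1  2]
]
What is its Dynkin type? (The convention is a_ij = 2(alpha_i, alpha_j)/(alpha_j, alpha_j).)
B_3

The matrix has rank 3 with 2's on the diagonal. Reading the off-diagonal entries as Dynkin edges (a single edge where a_ij = a_ji = -1; a double or triple edge where a_ij * a_ji = 2 or 3), the diagram is a chain of 3 nodes with a double edge at one end; the terminal node there is the unique short simple root (B_3). One simple-root ordering that puts it in standard form is (alpha_2, alpha_3, alpha_1). So the algebra is type B_3, i.e. so(7).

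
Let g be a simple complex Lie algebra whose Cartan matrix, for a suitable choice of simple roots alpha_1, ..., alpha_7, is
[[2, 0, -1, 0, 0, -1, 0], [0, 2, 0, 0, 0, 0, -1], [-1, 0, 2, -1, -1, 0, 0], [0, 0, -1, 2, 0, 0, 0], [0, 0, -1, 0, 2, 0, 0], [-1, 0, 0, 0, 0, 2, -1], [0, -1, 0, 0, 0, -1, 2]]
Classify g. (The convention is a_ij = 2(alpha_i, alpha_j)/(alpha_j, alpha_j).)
type D_7

The matrix has rank 7 with 2's on the diagonal. Reading the off-diagonal entries as Dynkin edges (a single edge where a_ij = a_ji = -1; a double or triple edge where a_ij * a_ji = 2 or 3), the diagram is a chain of 5 nodes with a fork of two nodes at one end (D_7). One simple-root ordering that puts it in standard form is (alpha_2, alpha_7, alpha_6, alpha_1, alpha_3, alpha_5, alpha_4). So the algebra is type D_7, i.e. so(14).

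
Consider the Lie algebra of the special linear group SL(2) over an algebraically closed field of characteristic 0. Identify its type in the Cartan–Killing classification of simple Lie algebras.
This is sl(2), which has dimension 2^2 - 1 = 3 and rank 2 - 1 = 1 (a Cartan subalgebra is the diagonal traceless matrices). In the classification of classical Lie algebras, the special linear algebra sl(n+1) has type A_n; here n = 1, so the Dynkin diagram is a chain of 1 nodes with single edges (A_1). Hence the type is A_1.

A1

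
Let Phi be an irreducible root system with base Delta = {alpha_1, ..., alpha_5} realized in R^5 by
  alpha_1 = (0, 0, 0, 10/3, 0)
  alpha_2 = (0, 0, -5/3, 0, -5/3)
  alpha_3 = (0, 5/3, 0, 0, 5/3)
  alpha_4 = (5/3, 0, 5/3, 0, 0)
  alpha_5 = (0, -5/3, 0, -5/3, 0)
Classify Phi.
Compute the Cartan integers a_ij = 2(alpha_i, alpha_j)/(alpha_j, alpha_j); the resulting 5x5 Cartan matrix is
[[2, 0, 0, 0, -2], [0, 2, -1, -1, 0], [0, -1, 2, 0, -1], [0, -1, 0, 2, 0], [-1, 0, -1, 0, 2]].
The roots have two lengths (squared-length ratio 2:1); the short ones are alpha_{2,3,4,5}. The associated Dynkin diagram is a chain of 5 nodes with a double edge at one end; the terminal node there is the unique long simple root (C_5), so the type is C_5 (the algebra sp(10)).

C_5 (sp(10))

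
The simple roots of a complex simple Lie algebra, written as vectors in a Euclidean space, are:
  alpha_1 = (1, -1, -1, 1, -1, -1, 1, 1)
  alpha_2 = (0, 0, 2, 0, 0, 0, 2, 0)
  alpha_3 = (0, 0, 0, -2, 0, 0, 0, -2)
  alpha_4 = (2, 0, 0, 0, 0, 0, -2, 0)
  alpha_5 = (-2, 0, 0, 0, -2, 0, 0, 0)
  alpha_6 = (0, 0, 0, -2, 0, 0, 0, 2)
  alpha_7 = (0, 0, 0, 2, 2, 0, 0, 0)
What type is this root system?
Compute the Cartan integers a_ij = 2(alpha_i, alpha_j)/(alpha_j, alpha_j); the resulting 7x7 Cartan matrix is
[[2, 0, -1, 0, 0, 0, 0], [0, 2, 0, -1, 0, 0, 0], [-1, 0, 2, 0, 0, 0, -1], [0, -1, 0, 2, -1, 0, 0], [0, 0, 0, -1, 2, 0, -1], [0, 0, 0, 0, 0, 2, -1], [0, 0, -1, 0, -1, -1, 2]].
All simple roots have the same length, so the diagram is simply laced. The associated Dynkin diagram is a chain of 6 nodes with one extra node attached to the third node from one end (E_7), so the type is E_7.

E_7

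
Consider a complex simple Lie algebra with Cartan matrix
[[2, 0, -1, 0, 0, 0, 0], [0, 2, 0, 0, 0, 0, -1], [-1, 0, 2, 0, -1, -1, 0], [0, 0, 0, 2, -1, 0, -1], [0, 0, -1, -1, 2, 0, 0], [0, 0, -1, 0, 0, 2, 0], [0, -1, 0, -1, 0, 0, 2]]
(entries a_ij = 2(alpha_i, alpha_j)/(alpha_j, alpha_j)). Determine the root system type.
D_7 (so(14))

The matrix has rank 7 with 2's on the diagonal. Reading the off-diagonal entries as Dynkin edges (a single edge where a_ij = a_ji = -1; a double or triple edge where a_ij * a_ji = 2 or 3), the diagram is a chain of 5 nodes with a fork of two nodes at one end (D_7). One simple-root ordering that puts it in standard form is (alpha_2, alpha_7, alpha_4, alpha_5, alpha_3, alpha_6, alpha_1). So the algebra is type D_7, i.e. so(14).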